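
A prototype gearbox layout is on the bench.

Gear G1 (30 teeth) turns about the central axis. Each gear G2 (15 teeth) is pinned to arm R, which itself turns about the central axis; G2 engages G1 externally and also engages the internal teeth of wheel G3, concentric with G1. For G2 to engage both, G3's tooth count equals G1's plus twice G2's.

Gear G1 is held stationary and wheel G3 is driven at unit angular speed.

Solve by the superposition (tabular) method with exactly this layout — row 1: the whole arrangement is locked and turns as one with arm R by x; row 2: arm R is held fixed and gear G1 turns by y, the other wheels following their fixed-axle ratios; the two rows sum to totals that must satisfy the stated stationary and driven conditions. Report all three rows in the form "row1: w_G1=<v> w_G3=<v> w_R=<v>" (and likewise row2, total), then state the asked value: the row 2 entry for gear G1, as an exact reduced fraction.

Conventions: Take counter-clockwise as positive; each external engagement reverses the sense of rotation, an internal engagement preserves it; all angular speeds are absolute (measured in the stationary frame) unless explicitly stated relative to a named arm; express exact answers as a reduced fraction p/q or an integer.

row1: w_G1=2/3 w_G3=2/3 w_R=2/3
row2: w_G1=-2/3 w_G3=1/3 w_R=0
total: w_G1=0 w_G3=1 w_R=2/3
asked value: -2/3

topology: planetary set — G1 30T / G2 15T / G3 60T, arm = carrier (Willis)
superposition row 1 [locked train]: every member turns x
row 2: sun turns y, ring = −(30/60)·y, arm 0
boundary: total ω_sun = x + y = 0 and total ω_ring = x − (30/60)·y = 1  ⇒  y = -2/3, x = 2/3
row 2 ring = −(30/60)·(-2/3) = 1/3
totals (row 1 + row 2): sun 2/3 + (-2/3) = 0, ring 2/3 + 1/3 = 1, arm 2/3 + 0 = 2/3
asked cell (row2, sun) = -2/3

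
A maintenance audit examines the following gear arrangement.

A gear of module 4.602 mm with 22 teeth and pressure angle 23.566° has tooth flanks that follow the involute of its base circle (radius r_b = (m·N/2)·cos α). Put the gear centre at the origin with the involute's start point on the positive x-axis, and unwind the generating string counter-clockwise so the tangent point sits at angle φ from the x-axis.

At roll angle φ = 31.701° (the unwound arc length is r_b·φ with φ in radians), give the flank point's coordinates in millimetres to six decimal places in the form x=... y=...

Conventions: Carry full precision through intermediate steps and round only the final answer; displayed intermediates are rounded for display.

x=52.967918 y=2.540361

class = single-mesh tooth geometry [base-circle involute, m = 4.602, 22T]
pitch radius r_p = m·N/2 = 4.602·22/2 = 50.622000
base radius r_b = r_p·cos α = 50.622000·cos 23.566° = 46.400132
roll angle φ = 31.701° = 0.55328683 rad
x = r_b·(cos φ + φ·sin φ) = 52.967918
y = r_b·(sin φ − φ·cos φ) = 2.540361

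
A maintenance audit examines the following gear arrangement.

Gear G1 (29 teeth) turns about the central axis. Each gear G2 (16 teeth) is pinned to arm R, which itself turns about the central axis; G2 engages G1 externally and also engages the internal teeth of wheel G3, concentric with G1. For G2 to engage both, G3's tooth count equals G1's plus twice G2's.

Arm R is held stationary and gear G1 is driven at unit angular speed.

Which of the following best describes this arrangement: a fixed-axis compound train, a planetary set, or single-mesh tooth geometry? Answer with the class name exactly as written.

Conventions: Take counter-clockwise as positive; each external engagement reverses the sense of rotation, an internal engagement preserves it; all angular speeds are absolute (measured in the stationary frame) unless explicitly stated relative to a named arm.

planetary set

recognized (axles ride arm R): planetary set, 29/16/61 teeth
classification: planetary set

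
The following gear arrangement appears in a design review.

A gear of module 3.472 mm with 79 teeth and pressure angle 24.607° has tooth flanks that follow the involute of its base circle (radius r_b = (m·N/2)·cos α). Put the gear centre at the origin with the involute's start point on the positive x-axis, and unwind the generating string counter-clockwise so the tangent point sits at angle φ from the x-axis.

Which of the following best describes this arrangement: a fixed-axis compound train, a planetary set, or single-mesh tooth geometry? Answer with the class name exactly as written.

single-mesh tooth geometry

topology: single-mesh involute geometry — m = 3.472, N = 79
classification: single-mesh tooth geometry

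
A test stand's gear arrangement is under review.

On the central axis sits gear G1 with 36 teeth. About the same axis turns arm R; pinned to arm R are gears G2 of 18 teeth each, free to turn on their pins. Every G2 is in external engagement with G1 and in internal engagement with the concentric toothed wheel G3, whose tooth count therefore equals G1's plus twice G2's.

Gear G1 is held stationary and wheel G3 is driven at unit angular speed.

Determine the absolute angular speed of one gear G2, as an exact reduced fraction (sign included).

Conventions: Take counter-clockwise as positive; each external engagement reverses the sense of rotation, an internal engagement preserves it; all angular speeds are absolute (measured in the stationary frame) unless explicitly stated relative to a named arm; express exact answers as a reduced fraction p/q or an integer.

2

class = planetary set [G3 = 36+2·18 = 72; Willis about the carrier]
ring teeth: 36 + 2·18 = 72
36(ω_sun−ω_arm) = −72(ω_ring−ω_arm),  ω_sun = 0, ω_ring = 1
36(0−ω_arm) = −72(1−ω_arm)  ⇒  108·ω_arm = 72  ⇒  ω_arm = 2/3
sun–planet mesh: 36·(0−2/3) = −18·(ω_p−ω_arm)  ⇒  ω_p−ω_arm = 4/3
ω_p = 2/3 + 4/3 = 2
exact speed ratio = 2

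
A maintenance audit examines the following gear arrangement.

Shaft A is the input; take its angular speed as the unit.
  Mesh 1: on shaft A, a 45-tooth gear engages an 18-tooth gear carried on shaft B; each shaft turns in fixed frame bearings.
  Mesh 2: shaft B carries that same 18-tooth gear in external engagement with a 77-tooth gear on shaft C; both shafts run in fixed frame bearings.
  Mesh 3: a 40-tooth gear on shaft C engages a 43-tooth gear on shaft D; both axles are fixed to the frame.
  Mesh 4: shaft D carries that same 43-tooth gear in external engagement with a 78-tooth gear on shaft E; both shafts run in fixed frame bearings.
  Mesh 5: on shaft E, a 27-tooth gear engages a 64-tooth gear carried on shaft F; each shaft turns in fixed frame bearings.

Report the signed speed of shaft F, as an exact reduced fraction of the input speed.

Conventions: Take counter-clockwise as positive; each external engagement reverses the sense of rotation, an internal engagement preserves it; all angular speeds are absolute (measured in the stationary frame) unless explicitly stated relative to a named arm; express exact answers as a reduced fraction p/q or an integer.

5-mesh fixed-axis compound train (all bearings frame-fixed)
mesh 1 [45T→18T]: |ω|/ω_in = 1×45/18 = 5/2, sense flips to −
mesh 2 [18T→77T]: |ω|/ω_in = (5/2)×18/77 = 45/77, sense flips to +
mesh 3 [40T→43T]: |ω|/ω_in = (45/77)×40/43 = 1800/3311, sense flips to −
mesh 4 [43T→78T]: |ω|/ω_in = (1800/3311)×43/78 = 300/1001, sense flips to +
mesh 5 [27T→64T]: |ω|/ω_in = (300/1001)×27/64 = 2025/16016, sense flips to −
signed output speed (× input speed) = -2025/16016

-2025/16016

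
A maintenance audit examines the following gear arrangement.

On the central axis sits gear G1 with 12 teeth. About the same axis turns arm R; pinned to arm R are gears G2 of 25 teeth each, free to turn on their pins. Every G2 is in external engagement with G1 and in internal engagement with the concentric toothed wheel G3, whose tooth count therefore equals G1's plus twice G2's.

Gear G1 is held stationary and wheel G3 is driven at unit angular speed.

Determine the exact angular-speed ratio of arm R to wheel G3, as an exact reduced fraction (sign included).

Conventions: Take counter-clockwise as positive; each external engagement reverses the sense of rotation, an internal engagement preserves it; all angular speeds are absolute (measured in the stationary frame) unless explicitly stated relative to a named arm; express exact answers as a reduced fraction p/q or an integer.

planetary set (12T centre, 25T on arm, 62T internal) — Willis relation
ring teeth: 12 + 2·25 = 62
12(ω_sun−ω_arm) = −62(ω_ring−ω_arm),  ω_sun = 0, ω_ring = 1
12(0−ω_arm) = −62(1−ω_arm)  ⇒  74·ω_arm = 62  ⇒  ω_arm = 31/37
ω_out/ω_in = 31/37

31/37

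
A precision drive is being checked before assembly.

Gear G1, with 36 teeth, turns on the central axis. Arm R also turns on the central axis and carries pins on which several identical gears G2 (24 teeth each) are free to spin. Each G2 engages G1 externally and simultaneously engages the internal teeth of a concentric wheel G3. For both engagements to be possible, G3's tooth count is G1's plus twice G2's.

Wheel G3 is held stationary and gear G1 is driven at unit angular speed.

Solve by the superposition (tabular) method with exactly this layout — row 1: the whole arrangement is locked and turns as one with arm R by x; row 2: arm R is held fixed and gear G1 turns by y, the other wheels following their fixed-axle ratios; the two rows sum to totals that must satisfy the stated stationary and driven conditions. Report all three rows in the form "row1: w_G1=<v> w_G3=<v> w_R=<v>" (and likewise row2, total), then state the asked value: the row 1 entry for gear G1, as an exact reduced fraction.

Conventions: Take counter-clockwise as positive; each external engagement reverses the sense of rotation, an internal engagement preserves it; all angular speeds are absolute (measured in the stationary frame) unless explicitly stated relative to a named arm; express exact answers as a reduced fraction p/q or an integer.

planetary set (36T centre, 24T on arm, 84T internal) — Willis relation
superposition row 1 [locked train]: every member turns x
row 2 — arm fixed, fixed-axis ratios: sun y, ring −(36/84)·y, arm 0
boundary: total ω_ring = x − (36/84)·y = 0 and total ω_sun = x + y = 1  ⇒  y = 7/10, x = 3/10
row 2 ring = −(36/84)·7/10 = -3/10
totals (row 1 + row 2): sun 3/10 + 7/10 = 1, ring 3/10 + (-3/10) = 0, arm 3/10 + 0 = 3/10
asked cell (row1, sun) = 3/10

row1: w_G1=3/10 w_G3=3/10 w_R=3/10
row2: w_G1=7/10 w_G3=-3/10 w_R=0
total: w_G1=1 w_G3=0 w_R=3/10
asked value: 3/10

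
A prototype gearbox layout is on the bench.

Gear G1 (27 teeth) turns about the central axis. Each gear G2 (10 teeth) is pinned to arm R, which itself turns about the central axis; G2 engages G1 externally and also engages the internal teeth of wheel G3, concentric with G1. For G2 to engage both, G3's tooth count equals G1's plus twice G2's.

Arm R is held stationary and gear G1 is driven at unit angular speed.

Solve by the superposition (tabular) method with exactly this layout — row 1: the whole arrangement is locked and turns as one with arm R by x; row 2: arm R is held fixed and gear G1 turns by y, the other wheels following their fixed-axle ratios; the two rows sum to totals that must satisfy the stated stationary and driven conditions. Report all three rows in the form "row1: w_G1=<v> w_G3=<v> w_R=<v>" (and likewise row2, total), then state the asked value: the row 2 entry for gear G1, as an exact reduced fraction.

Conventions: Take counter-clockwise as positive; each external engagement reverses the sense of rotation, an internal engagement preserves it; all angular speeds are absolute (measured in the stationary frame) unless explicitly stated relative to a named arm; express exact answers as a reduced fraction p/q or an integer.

recognized (axles ride arm R): planetary set, 27/10/47 teeth
row 1 (train locked, turned with arm): all members turn x
row 2 (arm held, sun turns y): ω_ring = −(27/47)·y, ω_arm = 0
boundary: total ω_arm = x = 0 and total ω_sun = x + y = 1  ⇒  y = 1, x = 0
row 2 ring = −(27/47)·1 = -27/47
totals (row 1 + row 2): sun 0 + 1 = 1, ring 0 + (-27/47) = -27/47, arm 0 + 0 = 0
asked cell (row2, sun) = 1

row1: w_G1=0 w_G3=0 w_R=0
row2: w_G1=1 w_G3=-27/47 w_R=0
total: w_G1=1 w_G3=-27/47 w_R=0
asked value: 1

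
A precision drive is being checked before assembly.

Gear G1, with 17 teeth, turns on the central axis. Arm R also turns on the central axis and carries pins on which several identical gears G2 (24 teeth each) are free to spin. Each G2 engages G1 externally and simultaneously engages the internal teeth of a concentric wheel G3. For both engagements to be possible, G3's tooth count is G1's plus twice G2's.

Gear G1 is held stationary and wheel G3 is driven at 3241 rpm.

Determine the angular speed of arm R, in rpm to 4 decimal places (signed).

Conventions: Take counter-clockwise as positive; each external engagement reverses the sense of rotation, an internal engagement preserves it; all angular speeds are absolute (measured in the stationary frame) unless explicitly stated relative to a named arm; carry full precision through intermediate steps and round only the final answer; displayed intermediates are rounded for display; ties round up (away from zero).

class = planetary set [G3 = 17+2·24 = 65; Willis about the carrier]
normalise by the input: solve with ω_ring = 1, then scale by 3241 rpm
ring teeth: 17 + 2·24 = 65
17(ω_sun−ω_arm) = −65(ω_ring−ω_arm),  ω_sun = 0, ω_ring = 1
17(0−ω_arm) = −65(1−ω_arm)  ⇒  82·ω_arm = 65  ⇒  ω_arm = 65/82
scale: ω_arm = 65/82 × 3241 rpm = +2569.0854 rpm

+2569.0854 rpm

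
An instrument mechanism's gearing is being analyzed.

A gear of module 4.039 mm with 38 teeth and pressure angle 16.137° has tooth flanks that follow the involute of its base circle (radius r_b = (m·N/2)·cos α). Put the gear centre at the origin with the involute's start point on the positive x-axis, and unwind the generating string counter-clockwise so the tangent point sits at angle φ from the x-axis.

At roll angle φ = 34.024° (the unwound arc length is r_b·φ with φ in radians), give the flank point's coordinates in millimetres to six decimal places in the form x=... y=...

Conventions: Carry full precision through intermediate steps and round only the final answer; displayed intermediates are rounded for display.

x=85.591456 y=4.966429

class = single-mesh tooth geometry [base-circle involute, m = 4.039, 38T]
pitch radius r_p = m·N/2 = 4.039·38/2 = 76.741000
base radius r_b = r_p·cos α = 76.741000·cos 16.137° = 73.717395
roll angle φ = 34.024° = 0.59383082 rad
x = r_b·(cos φ + φ·sin φ) = 85.591456
y = r_b·(sin φ − φ·cos φ) = 4.966429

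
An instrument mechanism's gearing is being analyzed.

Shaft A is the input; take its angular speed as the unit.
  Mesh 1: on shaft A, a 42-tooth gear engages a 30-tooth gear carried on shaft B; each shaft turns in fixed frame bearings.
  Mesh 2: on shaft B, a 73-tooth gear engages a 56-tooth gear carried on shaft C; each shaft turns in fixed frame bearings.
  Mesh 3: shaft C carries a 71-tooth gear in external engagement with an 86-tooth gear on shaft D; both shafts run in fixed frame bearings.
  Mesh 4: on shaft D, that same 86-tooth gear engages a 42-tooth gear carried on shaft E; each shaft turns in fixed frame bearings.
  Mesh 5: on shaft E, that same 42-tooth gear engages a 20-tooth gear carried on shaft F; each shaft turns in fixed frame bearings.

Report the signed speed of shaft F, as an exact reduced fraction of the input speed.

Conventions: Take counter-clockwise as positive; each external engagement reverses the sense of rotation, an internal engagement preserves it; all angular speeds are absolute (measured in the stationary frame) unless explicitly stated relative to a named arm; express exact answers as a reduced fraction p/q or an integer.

-5183/800

5-mesh fixed-axis compound train (all bearings frame-fixed)
mesh 1 [42T→30T]: |ω|/ω_in = 1×42/30 = 7/5, sense flips to −
mesh 2 [73T→56T]: |ω|/ω_in = (7/5)×73/56 = 73/40, sense flips to +
mesh 3 [71T→86T]: |ω|/ω_in = (73/40)×71/86 = 5183/3440, sense flips to −
mesh 4 [86T→42T]: |ω|/ω_in = (5183/3440)×86/42 = 5183/1680, sense flips to +
mesh 5 [42T→20T]: |ω|/ω_in = (5183/1680)×42/20 = 5183/800, sense flips to −
signed output speed (× input speed) = -5183/800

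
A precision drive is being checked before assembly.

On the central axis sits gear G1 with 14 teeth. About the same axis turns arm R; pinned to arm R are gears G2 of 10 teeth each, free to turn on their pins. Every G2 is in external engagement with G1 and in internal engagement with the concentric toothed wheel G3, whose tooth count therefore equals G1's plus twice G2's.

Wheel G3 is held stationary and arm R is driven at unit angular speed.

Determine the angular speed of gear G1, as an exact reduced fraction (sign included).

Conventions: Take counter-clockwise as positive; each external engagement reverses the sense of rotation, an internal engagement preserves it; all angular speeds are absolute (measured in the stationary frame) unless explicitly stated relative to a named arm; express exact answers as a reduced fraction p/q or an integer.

24/7

planetary set (14T centre, 10T on arm, 34T internal) — Willis relation
ring teeth: 14 + 2·10 = 34
14(ω_sun−ω_arm) = −34(ω_ring−ω_arm),  ω_ring = 0, ω_arm = 1
ω_sun = 1 − (34/14)(0−1) = 24/7
exact speed ratio = 24/7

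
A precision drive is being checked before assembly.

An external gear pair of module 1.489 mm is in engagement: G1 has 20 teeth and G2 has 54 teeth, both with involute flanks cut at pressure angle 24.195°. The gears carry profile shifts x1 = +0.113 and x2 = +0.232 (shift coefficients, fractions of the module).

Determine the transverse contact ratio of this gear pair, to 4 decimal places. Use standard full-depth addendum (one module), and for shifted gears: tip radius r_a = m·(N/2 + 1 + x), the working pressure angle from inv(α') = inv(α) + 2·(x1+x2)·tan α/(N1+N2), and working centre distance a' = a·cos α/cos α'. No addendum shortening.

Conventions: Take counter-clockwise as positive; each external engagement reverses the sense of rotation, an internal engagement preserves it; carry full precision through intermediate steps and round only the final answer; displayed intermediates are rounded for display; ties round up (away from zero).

1.4586

recognized (one external pair, fixed centres): single-mesh tooth geometry, m = 1.489, N1 = 20, N2 = 54
base radii: r_b1 = 13.582001, r_b2 = 36.671403
tip radii: r_a1 = 16.547257, r_a2 = 42.037448
inv(α') = inv(24.195°) + 2·(+0.113+0.232)·tan α/(20+54) = 0.03122006  ⇒  α' = 25.32319°
a' = a·cos α / cos α' = 55.0930·cos 24.195°/cos 25.32319° = 55.595613
action lengths: √(r_a1²−r_b1²) = 9.452035, √(r_a2²−r_b2²) = 20.551283
base pitch p_b = π·m·cos α = 4.266911
CR = (9.452035 + 20.551283 − 55.595613·sin 25.32319°)/4.266911 = 1.458609
contact ratio ≈ 1.4586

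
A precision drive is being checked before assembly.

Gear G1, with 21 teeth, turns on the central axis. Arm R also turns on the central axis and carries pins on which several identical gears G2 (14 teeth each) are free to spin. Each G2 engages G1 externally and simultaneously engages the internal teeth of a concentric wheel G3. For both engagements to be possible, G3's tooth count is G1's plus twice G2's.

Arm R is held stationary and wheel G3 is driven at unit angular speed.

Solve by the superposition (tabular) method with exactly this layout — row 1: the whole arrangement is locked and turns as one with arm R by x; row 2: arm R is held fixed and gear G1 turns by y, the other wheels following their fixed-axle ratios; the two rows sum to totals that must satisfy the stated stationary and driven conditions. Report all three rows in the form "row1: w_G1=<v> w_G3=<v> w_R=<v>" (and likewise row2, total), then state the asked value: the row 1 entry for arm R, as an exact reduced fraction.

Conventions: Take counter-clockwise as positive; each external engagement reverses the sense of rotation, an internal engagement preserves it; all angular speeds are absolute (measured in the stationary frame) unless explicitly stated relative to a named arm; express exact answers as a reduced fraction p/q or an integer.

row1: w_G1=0 w_G3=0 w_R=0
row2: w_G1=-7/3 w_G3=1 w_R=0
total: w_G1=-7/3 w_G3=1 w_R=0
asked value: 0

topology: planetary set — G1 21T / G2 14T / G3 49T, arm = carrier (Willis)
row 1 (train locked, turned with arm): all members turn x
row 2: sun turns y, ring = −(21/49)·y, arm 0
boundary: total ω_arm = x = 0 and total ω_ring = x − (21/49)·y = 1  ⇒  y = -7/3, x = 0
row 2 ring = −(21/49)·(-7/3) = 1
totals (row 1 + row 2): sun 0 + (-7/3) = -7/3, ring 0 + 1 = 1, arm 0 + 0 = 0
asked cell (row1, arm) = 0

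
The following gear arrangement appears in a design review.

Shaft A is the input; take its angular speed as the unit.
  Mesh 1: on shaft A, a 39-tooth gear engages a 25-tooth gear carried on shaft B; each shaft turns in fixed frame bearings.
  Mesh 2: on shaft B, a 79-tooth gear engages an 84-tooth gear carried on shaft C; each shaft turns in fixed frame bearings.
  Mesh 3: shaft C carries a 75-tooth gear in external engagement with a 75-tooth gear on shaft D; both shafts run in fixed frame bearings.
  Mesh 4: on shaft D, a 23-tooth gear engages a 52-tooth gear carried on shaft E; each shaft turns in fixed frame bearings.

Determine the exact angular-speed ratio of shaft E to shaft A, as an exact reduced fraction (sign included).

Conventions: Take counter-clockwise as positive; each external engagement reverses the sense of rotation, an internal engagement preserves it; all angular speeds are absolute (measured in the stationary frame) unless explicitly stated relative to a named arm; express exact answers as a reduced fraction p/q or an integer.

class = fixed-axis compound train [4 meshes; 4 ratios multiply, 4 sense flips]
mesh 1 [39T→25T]: running ratio 39/25, sense −
mesh 2 [79T→84T]: running ratio 1027/700, sense +
mesh 3 [75T→75T]: running ratio 1027/700, sense −
mesh 4 [23T→52T]: running ratio 1817/2800, sense +
ω_out/ω_in = 1817/2800

1817/2800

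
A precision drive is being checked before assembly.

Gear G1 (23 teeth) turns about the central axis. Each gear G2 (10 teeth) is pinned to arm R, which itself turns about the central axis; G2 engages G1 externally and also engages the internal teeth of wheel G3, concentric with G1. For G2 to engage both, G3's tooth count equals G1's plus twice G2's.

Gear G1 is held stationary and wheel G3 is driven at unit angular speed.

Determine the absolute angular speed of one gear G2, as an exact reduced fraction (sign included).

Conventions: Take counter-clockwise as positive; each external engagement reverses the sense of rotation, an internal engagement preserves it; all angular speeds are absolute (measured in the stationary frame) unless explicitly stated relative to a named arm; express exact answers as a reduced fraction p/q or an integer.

43/20

class = planetary set [G3 = 23+2·10 = 43; Willis about the carrier]
ring teeth: 23 + 2·10 = 43
23(ω_sun−ω_arm) = −43(ω_ring−ω_arm),  ω_sun = 0, ω_ring = 1
23(0−ω_arm) = −43(1−ω_arm)  ⇒  66·ω_arm = 43  ⇒  ω_arm = 43/66
sun–planet mesh: 23·(0−43/66) = −10·(ω_p−ω_arm)  ⇒  ω_p−ω_arm = 989/660
ω_p = 43/66 + 989/660 = 43/20
exact speed ratio = 43/20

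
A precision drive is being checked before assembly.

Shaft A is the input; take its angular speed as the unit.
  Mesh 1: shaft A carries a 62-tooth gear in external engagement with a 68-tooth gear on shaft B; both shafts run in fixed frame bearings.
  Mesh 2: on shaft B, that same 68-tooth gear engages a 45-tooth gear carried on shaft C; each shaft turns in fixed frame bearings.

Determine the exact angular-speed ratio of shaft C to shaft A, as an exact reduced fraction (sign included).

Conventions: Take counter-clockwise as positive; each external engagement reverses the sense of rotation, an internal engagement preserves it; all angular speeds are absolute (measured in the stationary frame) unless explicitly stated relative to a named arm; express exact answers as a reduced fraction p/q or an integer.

62/45

class = fixed-axis compound train [2 meshes; 2 ratios multiply, 2 sense flips]
mesh 1 [62T→68T]: running ratio 31/34, sense −
mesh 2 [68T→45T]: running ratio 62/45, sense +
ω_out/ω_in = 62/45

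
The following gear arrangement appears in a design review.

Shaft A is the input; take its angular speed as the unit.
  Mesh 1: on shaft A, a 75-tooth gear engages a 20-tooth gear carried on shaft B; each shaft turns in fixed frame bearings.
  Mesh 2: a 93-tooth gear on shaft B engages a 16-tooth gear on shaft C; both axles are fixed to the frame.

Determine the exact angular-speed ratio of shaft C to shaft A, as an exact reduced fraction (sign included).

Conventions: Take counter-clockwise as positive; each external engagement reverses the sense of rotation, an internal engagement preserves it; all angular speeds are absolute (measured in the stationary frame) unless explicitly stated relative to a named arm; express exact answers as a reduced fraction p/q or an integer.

1395/64

class = fixed-axis compound train [2 meshes; 2 ratios multiply, 2 sense flips]
mesh 1 [75T→20T]: running ratio 15/4, sense −
mesh 2 [93T→16T]: running ratio 1395/64, sense +
ω_out/ω_in = 1395/64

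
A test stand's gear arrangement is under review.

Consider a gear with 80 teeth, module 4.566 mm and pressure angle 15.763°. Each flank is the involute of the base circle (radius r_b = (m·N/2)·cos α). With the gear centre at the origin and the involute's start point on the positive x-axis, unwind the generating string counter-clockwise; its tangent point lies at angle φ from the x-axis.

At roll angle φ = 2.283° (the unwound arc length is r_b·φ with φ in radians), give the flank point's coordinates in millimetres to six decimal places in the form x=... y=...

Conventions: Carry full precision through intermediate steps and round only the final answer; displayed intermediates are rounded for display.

x=175.911052 y=0.003706

single-mesh involute tooth geometry (80T wheel at module 4.566)
pitch radius r_p = m·N/2 = 4.566·80/2 = 182.640000
base radius r_b = r_p·cos α = 182.640000·cos 15.763° = 175.771571
roll angle φ = 2.283° = 0.03984587 rad
x = r_b·(cos φ + φ·sin φ) = 175.911052
y = r_b·(sin φ − φ·cos φ) = 0.003706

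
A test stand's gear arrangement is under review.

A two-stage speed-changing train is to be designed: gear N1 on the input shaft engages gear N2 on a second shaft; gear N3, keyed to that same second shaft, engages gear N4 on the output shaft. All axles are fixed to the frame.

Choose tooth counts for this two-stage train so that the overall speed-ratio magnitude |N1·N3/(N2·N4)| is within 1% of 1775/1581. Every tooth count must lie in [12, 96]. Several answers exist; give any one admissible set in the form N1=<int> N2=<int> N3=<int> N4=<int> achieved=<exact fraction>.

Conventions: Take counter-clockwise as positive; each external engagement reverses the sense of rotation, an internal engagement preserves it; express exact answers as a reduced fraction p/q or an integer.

N1=25 N2=17 N3=71 N4=93 achieved=1775/1581

design class (target 1775/1581): fixed-axis compound train
target = 1775/1581 in lowest terms: an exact hit needs N1·N3 = k·1775 and N2·N4 = k·1581 for one integer k, every count in [12, 96]; additionally prefer no 1:1 stage (N1 ≠ N2, N3 ≠ N4)
k = 1: N1·N3 = 1775 = 25·71, N2·N4 = 1581 = 17·93
achieved = 25·71/(17·93) = 1775/1581; |achieved − target| = 0 ≤ 71/6324 ✓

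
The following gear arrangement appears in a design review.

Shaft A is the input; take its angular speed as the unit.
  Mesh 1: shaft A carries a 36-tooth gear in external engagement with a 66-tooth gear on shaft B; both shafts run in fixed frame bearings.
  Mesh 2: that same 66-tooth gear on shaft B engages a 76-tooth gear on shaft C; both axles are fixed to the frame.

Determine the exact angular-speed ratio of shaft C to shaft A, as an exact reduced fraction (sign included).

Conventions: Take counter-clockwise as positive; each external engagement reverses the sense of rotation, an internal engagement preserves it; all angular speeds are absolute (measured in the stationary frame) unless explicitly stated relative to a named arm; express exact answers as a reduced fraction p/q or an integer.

class = fixed-axis compound train [2 meshes; 2 ratios multiply, 2 sense flips]
mesh 1 [36T→66T]: running ratio 6/11, sense −
mesh 2 [66T→76T]: running ratio 9/19, sense +
ω_out/ω_in = 9/19

9/19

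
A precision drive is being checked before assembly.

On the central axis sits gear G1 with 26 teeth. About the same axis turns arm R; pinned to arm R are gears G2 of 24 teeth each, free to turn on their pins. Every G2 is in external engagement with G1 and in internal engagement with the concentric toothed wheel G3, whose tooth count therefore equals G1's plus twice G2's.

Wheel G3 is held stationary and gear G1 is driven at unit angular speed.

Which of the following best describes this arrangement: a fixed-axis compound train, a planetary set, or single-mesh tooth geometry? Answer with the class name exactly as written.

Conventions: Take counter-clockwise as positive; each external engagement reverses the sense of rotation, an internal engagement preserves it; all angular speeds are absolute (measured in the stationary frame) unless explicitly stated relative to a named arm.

recognized (axles ride arm R): planetary set, 26/24/74 teeth
classification: planetary set

planetary set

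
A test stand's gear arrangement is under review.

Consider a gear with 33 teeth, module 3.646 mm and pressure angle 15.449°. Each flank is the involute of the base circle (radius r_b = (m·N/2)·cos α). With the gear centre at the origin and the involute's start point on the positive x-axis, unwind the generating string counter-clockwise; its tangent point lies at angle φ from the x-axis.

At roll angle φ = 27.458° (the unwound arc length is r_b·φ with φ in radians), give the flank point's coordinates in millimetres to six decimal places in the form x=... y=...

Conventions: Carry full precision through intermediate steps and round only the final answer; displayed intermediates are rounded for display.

x=64.266439 y=2.078876

single-mesh involute tooth geometry (33T wheel at module 3.646)
pitch radius r_p = m·N/2 = 3.646·33/2 = 60.159000
base radius r_b = r_p·cos α = 60.159000·cos 15.449° = 57.985332
roll angle φ = 27.458° = 0.47923251 rad
x = r_b·(cos φ + φ·sin φ) = 64.266439
y = r_b·(sin φ − φ·cos φ) = 2.078876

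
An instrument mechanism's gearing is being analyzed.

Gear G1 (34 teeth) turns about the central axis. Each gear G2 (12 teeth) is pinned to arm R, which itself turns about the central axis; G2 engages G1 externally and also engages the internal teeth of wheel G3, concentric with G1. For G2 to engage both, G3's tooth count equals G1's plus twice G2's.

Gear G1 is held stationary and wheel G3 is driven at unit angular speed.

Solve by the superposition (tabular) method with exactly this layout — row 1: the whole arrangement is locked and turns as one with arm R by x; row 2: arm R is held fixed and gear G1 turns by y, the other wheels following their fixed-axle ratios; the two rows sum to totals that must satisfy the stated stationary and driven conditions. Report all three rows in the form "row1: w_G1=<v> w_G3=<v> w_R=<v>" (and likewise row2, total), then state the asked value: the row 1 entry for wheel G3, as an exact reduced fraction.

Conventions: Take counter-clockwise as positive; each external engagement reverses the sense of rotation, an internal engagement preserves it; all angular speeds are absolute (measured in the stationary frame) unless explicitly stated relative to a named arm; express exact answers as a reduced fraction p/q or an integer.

row1: w_G1=29/46 w_G3=29/46 w_R=29/46
row2: w_G1=-29/46 w_G3=17/46 w_R=0
total: w_G1=0 w_G3=1 w_R=29/46
asked value: 29/46

recognized (axles ride arm R): planetary set, 34/12/58 teeth
row 1 — lock + rotate with arm: ω_sun = ω_ring = ω_arm = x
row 2: sun turns y, ring = −(34/58)·y, arm 0
boundary: total ω_sun = x + y = 0 and total ω_ring = x − (34/58)·y = 1  ⇒  y = -29/46, x = 29/46
row 2 ring = −(34/58)·(-29/46) = 17/46
totals (row 1 + row 2): sun 29/46 + (-29/46) = 0, ring 29/46 + 17/46 = 1, arm 29/46 + 0 = 29/46
asked cell (row1, ring) = 29/46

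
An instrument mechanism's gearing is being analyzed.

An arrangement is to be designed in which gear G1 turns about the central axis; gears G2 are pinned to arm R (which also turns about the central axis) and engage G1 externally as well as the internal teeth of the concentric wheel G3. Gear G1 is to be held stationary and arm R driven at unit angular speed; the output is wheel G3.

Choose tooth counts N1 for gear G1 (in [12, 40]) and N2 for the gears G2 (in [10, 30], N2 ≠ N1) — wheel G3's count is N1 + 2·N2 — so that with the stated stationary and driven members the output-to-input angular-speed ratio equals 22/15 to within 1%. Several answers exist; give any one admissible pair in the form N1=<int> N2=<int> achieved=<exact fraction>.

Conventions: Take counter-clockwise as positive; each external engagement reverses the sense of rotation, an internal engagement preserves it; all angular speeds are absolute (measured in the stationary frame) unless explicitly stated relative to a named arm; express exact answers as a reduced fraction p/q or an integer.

topology: planetary set — design target 22/15, arm = carrier (Willis)
Willis with ω_sun = 0: ω_ring/ω_arm = (N1+N3)/N3; set equal to 22/15  ⇒  N3/N1 = 1/(22/15 − 1) = 15/7
N3 = N1 + 2·N2  ⇒  N2/N1 = (N3/N1 − 1)/2 = (15/7 − 1)/2 = 4/7
smallest multiple with N1 ≥ 12 and N2 ≥ 10: k = 3  ⇒  N1 = 3·7 = 21, N2 = 3·4 = 12 (N1 ≤ 40, N2 ≤ 30, N2 ≠ N1 ✓), N3 = 21 + 2·12 = 45
check: (N1+N3)/N3 with N1 = 21, N3 = 45 gives 22/15; |achieved − target| = 0 ≤ 11/750 ✓

N1=21 N2=12 achieved=22/15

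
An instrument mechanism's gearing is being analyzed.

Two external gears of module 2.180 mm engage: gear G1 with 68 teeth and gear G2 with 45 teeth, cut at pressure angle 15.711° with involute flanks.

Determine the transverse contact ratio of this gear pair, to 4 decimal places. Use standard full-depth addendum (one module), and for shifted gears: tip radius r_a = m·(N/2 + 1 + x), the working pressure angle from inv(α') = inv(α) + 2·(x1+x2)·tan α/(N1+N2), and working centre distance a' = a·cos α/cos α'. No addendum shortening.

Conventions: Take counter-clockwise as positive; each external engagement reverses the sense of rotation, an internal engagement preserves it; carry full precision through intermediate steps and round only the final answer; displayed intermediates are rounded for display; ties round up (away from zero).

topology: single-mesh involute geometry — m = 2.180, 68T/45T pair
base radii: r_b1 = 71.350860, r_b2 = 47.217481
tip radii: r_a1 = 76.300000, r_a2 = 51.230000
no profile shift: α' = α, a' = a
action lengths: √(r_a1²−r_b1²) = 27.032291, √(r_a2²−r_b2²) = 19.875170
base pitch p_b = π·m·cos α = 6.592804
CR = (27.032291 + 19.875170 − 123.170000·sin 15.71100°)/6.592804 = 2.056005
contact ratio ≈ 2.0560

2.0560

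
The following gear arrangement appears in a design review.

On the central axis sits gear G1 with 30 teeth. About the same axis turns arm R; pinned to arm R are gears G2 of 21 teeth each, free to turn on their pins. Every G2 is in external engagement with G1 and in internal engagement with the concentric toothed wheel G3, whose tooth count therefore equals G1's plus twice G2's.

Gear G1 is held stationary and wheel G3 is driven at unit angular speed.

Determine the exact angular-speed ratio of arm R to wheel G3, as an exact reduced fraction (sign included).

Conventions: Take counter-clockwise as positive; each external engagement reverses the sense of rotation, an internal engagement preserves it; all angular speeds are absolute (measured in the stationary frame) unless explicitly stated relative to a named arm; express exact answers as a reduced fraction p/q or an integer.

class = planetary set [G3 = 30+2·21 = 72; Willis about the carrier]
ring teeth: 30 + 2·21 = 72
30(ω_sun−ω_arm) = −72(ω_ring−ω_arm),  ω_sun = 0, ω_ring = 1
30(0−ω_arm) = −72(1−ω_arm)  ⇒  102·ω_arm = 72  ⇒  ω_arm = 12/17
ω_out/ω_in = 12/17

12/17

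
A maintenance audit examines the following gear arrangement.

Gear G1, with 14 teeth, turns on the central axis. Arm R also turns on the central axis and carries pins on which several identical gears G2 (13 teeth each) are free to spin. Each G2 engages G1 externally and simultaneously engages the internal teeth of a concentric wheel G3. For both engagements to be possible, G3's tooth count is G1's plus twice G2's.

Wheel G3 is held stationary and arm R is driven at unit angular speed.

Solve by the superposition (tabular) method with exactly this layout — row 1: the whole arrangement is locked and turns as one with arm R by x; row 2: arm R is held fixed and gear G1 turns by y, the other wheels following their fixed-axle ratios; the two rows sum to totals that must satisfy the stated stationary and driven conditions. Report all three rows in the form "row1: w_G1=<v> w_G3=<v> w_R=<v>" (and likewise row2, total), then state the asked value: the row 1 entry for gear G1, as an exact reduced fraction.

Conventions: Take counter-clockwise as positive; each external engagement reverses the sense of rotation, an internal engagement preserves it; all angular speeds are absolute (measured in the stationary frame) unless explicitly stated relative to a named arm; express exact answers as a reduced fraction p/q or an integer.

row1: w_G1=1 w_G3=1 w_R=1
row2: w_G1=20/7 w_G3=-1 w_R=0
total: w_G1=27/7 w_G3=0 w_R=1
asked value: 1

class = planetary set [G3 = 14+2·13 = 40; Willis about the carrier]
row 1 (train locked, turned with arm): all members turn x
superposition row 2 [arm held]: sun y, ring −(14/40)·y, arm 0
boundary: total ω_ring = x − (14/40)·y = 0 and total ω_arm = x = 1  ⇒  y = 20/7, x = 1
row 2 ring = −(14/40)·20/7 = -1
totals (row 1 + row 2): sun 1 + 20/7 = 27/7, ring 1 + (-1) = 0, arm 1 + 0 = 1
asked cell (row1, sun) = 1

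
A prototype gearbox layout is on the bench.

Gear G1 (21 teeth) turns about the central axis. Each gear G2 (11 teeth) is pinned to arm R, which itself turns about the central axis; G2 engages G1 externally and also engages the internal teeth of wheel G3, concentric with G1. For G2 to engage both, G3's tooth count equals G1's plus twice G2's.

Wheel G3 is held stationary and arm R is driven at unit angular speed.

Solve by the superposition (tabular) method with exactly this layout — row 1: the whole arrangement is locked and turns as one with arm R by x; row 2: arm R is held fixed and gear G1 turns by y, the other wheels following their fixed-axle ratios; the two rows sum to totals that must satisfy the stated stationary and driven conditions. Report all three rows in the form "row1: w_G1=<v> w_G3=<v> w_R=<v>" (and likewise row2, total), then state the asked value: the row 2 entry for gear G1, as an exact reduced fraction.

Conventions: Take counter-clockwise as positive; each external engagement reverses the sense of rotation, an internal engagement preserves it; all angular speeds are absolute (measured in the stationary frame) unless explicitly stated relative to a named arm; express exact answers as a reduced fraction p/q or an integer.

row1: w_G1=1 w_G3=1 w_R=1
row2: w_G1=43/21 w_G3=-1 w_R=0
total: w_G1=64/21 w_G3=0 w_R=1
asked value: 43/21

class = planetary set [G3 = 21+2·11 = 43; Willis about the carrier]
row 1 — lock + rotate with arm: ω_sun = ω_ring = ω_arm = x
superposition row 2 [arm held]: sun y, ring −(21/43)·y, arm 0
boundary: total ω_ring = x − (21/43)·y = 0 and total ω_arm = x = 1  ⇒  y = 43/21, x = 1
row 2 ring = −(21/43)·43/21 = -1
totals (row 1 + row 2): sun 1 + 43/21 = 64/21, ring 1 + (-1) = 0, arm 1 + 0 = 1
asked cell (row2, sun) = 43/21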